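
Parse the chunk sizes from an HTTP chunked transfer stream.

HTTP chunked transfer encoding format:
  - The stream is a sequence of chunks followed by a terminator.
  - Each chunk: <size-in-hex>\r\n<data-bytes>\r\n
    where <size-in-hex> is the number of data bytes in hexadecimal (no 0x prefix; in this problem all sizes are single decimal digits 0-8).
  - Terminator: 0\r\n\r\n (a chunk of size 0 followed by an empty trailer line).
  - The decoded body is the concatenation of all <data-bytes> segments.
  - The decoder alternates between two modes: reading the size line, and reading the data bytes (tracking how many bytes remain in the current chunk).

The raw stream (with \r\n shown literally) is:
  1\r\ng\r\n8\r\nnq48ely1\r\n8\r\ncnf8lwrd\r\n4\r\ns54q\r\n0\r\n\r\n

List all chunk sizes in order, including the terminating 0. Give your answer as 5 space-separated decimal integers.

Chunk 1: stream[0..1]='1' size=0x1=1, data at stream[3..4]='g' -> body[0..1], body so far='g'
Chunk 2: stream[6..7]='8' size=0x8=8, data at stream[9..17]='nq48ely1' -> body[1..9], body so far='gnq48ely1'
Chunk 3: stream[19..20]='8' size=0x8=8, data at stream[22..30]='cnf8lwrd' -> body[9..17], body so far='gnq48ely1cnf8lwrd'
Chunk 4: stream[32..33]='4' size=0x4=4, data at stream[35..39]='s54q' -> body[17..21], body so far='gnq48ely1cnf8lwrds54q'
Chunk 5: stream[41..42]='0' size=0 (terminator). Final body='gnq48ely1cnf8lwrds54q' (21 bytes)

Answer: 1 8 8 4 0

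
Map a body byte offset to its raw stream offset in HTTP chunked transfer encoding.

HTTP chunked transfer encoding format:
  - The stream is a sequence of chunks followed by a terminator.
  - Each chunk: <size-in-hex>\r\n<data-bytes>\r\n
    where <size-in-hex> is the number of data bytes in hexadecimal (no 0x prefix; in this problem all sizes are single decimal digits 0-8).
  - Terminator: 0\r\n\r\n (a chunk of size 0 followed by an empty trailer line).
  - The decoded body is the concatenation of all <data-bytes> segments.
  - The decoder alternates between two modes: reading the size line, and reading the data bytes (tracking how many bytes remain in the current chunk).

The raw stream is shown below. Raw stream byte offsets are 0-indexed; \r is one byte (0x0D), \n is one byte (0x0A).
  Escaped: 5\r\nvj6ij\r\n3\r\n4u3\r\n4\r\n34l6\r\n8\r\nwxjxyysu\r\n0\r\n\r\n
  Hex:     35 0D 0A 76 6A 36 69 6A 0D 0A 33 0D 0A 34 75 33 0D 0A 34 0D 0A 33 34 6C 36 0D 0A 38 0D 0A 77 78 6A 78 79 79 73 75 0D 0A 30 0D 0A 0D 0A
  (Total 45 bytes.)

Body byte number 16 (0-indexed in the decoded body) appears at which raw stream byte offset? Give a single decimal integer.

Chunk 1: stream[0..1]='5' size=0x5=5, data at stream[3..8]='vj6ij' -> body[0..5], body so far='vj6ij'
Chunk 2: stream[10..11]='3' size=0x3=3, data at stream[13..16]='4u3' -> body[5..8], body so far='vj6ij4u3'
Chunk 3: stream[18..19]='4' size=0x4=4, data at stream[21..25]='34l6' -> body[8..12], body so far='vj6ij4u334l6'
Chunk 4: stream[27..28]='8' size=0x8=8, data at stream[30..38]='wxjxyysu' -> body[12..20], body so far='vj6ij4u334l6wxjxyysu'
Chunk 5: stream[40..41]='0' size=0 (terminator). Final body='vj6ij4u334l6wxjxyysu' (20 bytes)
Body byte 16 at stream offset 34

Answer: 34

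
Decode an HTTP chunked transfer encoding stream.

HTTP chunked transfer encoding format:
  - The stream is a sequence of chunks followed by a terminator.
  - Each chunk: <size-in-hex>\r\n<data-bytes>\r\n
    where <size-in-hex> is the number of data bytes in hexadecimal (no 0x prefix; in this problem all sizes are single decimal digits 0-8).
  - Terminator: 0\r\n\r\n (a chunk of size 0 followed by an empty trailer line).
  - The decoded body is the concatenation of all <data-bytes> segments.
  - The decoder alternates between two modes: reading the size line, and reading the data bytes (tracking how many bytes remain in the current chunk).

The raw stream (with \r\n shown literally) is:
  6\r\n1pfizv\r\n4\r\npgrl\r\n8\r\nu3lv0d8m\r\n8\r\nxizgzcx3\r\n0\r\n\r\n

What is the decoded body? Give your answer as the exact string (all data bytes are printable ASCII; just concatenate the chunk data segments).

Answer: 1pfizvpgrlu3lv0d8mxizgzcx3

Derivation:
Chunk 1: stream[0..1]='6' size=0x6=6, data at stream[3..9]='1pfizv' -> body[0..6], body so far='1pfizv'
Chunk 2: stream[11..12]='4' size=0x4=4, data at stream[14..18]='pgrl' -> body[6..10], body so far='1pfizvpgrl'
Chunk 3: stream[20..21]='8' size=0x8=8, data at stream[23..31]='u3lv0d8m' -> body[10..18], body so far='1pfizvpgrlu3lv0d8m'
Chunk 4: stream[33..34]='8' size=0x8=8, data at stream[36..44]='xizgzcx3' -> body[18..26], body so far='1pfizvpgrlu3lv0d8mxizgzcx3'
Chunk 5: stream[46..47]='0' size=0 (terminator). Final body='1pfizvpgrlu3lv0d8mxizgzcx3' (26 bytes)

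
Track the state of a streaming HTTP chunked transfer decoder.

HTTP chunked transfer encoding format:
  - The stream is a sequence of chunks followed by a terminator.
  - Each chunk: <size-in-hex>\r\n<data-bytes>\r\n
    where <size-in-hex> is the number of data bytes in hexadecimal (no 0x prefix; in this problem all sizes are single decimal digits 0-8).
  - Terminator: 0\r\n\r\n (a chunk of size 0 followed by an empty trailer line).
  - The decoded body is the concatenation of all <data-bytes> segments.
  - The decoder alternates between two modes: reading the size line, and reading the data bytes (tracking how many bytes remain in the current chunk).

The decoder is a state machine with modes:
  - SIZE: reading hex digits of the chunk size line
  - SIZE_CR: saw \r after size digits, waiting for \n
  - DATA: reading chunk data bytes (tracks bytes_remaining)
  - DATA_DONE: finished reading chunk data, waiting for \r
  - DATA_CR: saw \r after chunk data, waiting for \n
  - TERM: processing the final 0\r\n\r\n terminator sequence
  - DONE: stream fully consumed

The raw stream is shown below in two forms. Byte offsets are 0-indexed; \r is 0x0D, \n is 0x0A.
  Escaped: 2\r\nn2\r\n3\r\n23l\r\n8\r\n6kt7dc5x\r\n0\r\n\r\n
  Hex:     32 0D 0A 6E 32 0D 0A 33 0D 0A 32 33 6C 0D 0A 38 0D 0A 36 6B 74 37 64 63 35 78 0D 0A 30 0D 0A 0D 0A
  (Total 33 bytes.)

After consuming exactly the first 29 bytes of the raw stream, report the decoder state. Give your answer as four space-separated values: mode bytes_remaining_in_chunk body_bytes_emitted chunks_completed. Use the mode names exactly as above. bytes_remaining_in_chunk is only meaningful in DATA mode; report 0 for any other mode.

Byte 0 = '2': mode=SIZE remaining=0 emitted=0 chunks_done=0
Byte 1 = 0x0D: mode=SIZE_CR remaining=0 emitted=0 chunks_done=0
Byte 2 = 0x0A: mode=DATA remaining=2 emitted=0 chunks_done=0
Byte 3 = 'n': mode=DATA remaining=1 emitted=1 chunks_done=0
Byte 4 = '2': mode=DATA_DONE remaining=0 emitted=2 chunks_done=0
Byte 5 = 0x0D: mode=DATA_CR remaining=0 emitted=2 chunks_done=0
Byte 6 = 0x0A: mode=SIZE remaining=0 emitted=2 chunks_done=1
Byte 7 = '3': mode=SIZE remaining=0 emitted=2 chunks_done=1
Byte 8 = 0x0D: mode=SIZE_CR remaining=0 emitted=2 chunks_done=1
Byte 9 = 0x0A: mode=DATA remaining=3 emitted=2 chunks_done=1
Byte 10 = '2': mode=DATA remaining=2 emitted=3 chunks_done=1
Byte 11 = '3': mode=DATA remaining=1 emitted=4 chunks_done=1
Byte 12 = 'l': mode=DATA_DONE remaining=0 emitted=5 chunks_done=1
Byte 13 = 0x0D: mode=DATA_CR remaining=0 emitted=5 chunks_done=1
Byte 14 = 0x0A: mode=SIZE remaining=0 emitted=5 chunks_done=2
Byte 15 = '8': mode=SIZE remaining=0 emitted=5 chunks_done=2
Byte 16 = 0x0D: mode=SIZE_CR remaining=0 emitted=5 chunks_done=2
Byte 17 = 0x0A: mode=DATA remaining=8 emitted=5 chunks_done=2
Byte 18 = '6': mode=DATA remaining=7 emitted=6 chunks_done=2
Byte 19 = 'k': mode=DATA remaining=6 emitted=7 chunks_done=2
Byte 20 = 't': mode=DATA remaining=5 emitted=8 chunks_done=2
Byte 21 = '7': mode=DATA remaining=4 emitted=9 chunks_done=2
Byte 22 = 'd': mode=DATA remaining=3 emitted=10 chunks_done=2
Byte 23 = 'c': mode=DATA remaining=2 emitted=11 chunks_done=2
Byte 24 = '5': mode=DATA remaining=1 emitted=12 chunks_done=2
Byte 25 = 'x': mode=DATA_DONE remaining=0 emitted=13 chunks_done=2
Byte 26 = 0x0D: mode=DATA_CR remaining=0 emitted=13 chunks_done=2
Byte 27 = 0x0A: mode=SIZE remaining=0 emitted=13 chunks_done=3
Byte 28 = '0': mode=SIZE remaining=0 emitted=13 chunks_done=3

Answer: SIZE 0 13 3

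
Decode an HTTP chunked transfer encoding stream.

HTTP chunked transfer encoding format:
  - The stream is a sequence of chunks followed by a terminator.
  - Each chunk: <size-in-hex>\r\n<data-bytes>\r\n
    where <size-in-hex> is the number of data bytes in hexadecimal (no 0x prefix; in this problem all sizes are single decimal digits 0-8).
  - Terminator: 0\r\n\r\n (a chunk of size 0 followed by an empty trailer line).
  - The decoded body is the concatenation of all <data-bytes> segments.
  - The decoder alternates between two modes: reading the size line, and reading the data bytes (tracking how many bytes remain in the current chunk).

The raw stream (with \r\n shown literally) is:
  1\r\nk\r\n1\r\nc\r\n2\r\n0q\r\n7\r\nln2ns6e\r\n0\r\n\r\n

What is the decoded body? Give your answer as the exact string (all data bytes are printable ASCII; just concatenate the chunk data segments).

Chunk 1: stream[0..1]='1' size=0x1=1, data at stream[3..4]='k' -> body[0..1], body so far='k'
Chunk 2: stream[6..7]='1' size=0x1=1, data at stream[9..10]='c' -> body[1..2], body so far='kc'
Chunk 3: stream[12..13]='2' size=0x2=2, data at stream[15..17]='0q' -> body[2..4], body so far='kc0q'
Chunk 4: stream[19..20]='7' size=0x7=7, data at stream[22..29]='ln2ns6e' -> body[4..11], body so far='kc0qln2ns6e'
Chunk 5: stream[31..32]='0' size=0 (terminator). Final body='kc0qln2ns6e' (11 bytes)

Answer: kc0qln2ns6e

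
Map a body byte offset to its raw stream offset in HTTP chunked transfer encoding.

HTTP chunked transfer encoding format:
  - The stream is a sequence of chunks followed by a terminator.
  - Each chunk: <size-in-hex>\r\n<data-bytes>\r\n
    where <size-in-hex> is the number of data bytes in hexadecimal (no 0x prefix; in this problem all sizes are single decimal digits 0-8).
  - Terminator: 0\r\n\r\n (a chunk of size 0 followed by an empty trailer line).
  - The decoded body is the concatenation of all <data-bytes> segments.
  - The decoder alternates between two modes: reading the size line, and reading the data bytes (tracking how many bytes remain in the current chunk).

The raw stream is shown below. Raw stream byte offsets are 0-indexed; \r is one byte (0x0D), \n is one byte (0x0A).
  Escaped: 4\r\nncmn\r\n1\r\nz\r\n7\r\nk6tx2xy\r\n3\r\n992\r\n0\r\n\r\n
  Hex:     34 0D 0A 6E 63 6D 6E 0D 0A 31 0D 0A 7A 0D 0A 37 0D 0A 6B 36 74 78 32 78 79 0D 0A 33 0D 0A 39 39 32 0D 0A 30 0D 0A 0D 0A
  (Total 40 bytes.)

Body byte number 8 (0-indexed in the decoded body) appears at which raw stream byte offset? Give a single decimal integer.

Answer: 21

Derivation:
Chunk 1: stream[0..1]='4' size=0x4=4, data at stream[3..7]='ncmn' -> body[0..4], body so far='ncmn'
Chunk 2: stream[9..10]='1' size=0x1=1, data at stream[12..13]='z' -> body[4..5], body so far='ncmnz'
Chunk 3: stream[15..16]='7' size=0x7=7, data at stream[18..25]='k6tx2xy' -> body[5..12], body so far='ncmnzk6tx2xy'
Chunk 4: stream[27..28]='3' size=0x3=3, data at stream[30..33]='992' -> body[12..15], body so far='ncmnzk6tx2xy992'
Chunk 5: stream[35..36]='0' size=0 (terminator). Final body='ncmnzk6tx2xy992' (15 bytes)
Body byte 8 at stream offset 21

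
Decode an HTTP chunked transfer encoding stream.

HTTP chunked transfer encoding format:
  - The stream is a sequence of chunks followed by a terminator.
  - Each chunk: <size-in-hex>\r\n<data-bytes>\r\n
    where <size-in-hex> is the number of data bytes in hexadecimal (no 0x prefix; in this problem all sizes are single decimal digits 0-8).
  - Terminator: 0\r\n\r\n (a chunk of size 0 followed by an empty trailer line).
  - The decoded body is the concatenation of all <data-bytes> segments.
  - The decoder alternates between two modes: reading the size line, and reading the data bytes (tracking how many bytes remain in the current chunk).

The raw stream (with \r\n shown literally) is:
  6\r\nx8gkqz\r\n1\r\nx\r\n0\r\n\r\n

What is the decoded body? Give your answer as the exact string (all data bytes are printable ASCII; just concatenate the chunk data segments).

Chunk 1: stream[0..1]='6' size=0x6=6, data at stream[3..9]='x8gkqz' -> body[0..6], body so far='x8gkqz'
Chunk 2: stream[11..12]='1' size=0x1=1, data at stream[14..15]='x' -> body[6..7], body so far='x8gkqzx'
Chunk 3: stream[17..18]='0' size=0 (terminator). Final body='x8gkqzx' (7 bytes)

Answer: x8gkqzx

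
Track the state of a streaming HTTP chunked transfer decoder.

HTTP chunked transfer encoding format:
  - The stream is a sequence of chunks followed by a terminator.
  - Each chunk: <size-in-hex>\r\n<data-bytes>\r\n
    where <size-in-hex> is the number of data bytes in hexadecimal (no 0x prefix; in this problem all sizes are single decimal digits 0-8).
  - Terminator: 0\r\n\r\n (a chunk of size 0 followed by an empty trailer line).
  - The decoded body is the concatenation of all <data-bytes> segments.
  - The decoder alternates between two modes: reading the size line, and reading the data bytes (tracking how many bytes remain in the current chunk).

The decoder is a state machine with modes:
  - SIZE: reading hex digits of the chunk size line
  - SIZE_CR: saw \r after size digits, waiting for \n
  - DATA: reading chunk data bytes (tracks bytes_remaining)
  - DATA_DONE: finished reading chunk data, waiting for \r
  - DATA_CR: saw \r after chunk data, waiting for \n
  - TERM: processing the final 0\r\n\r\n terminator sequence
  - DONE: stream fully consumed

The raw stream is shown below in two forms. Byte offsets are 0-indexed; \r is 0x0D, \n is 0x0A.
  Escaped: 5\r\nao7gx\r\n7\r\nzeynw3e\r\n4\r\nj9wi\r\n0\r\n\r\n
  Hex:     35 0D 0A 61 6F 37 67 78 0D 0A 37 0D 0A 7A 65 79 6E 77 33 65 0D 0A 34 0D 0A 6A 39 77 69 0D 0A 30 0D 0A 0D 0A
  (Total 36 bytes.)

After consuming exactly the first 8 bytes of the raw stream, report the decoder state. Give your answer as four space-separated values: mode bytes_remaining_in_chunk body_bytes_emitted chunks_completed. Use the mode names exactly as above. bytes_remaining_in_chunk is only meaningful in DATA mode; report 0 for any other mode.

Byte 0 = '5': mode=SIZE remaining=0 emitted=0 chunks_done=0
Byte 1 = 0x0D: mode=SIZE_CR remaining=0 emitted=0 chunks_done=0
Byte 2 = 0x0A: mode=DATA remaining=5 emitted=0 chunks_done=0
Byte 3 = 'a': mode=DATA remaining=4 emitted=1 chunks_done=0
Byte 4 = 'o': mode=DATA remaining=3 emitted=2 chunks_done=0
Byte 5 = '7': mode=DATA remaining=2 emitted=3 chunks_done=0
Byte 6 = 'g': mode=DATA remaining=1 emitted=4 chunks_done=0
Byte 7 = 'x': mode=DATA_DONE remaining=0 emitted=5 chunks_done=0

Answer: DATA_DONE 0 5 0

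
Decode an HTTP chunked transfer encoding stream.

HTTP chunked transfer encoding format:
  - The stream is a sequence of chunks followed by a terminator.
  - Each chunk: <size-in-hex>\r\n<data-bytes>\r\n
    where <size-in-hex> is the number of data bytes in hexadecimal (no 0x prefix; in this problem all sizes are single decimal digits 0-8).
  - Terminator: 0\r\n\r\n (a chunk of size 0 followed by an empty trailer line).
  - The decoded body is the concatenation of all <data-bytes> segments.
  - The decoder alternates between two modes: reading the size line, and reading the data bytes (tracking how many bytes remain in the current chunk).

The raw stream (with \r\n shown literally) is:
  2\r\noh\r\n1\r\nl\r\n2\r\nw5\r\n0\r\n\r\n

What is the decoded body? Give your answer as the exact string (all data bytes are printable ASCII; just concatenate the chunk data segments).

Answer: ohlw5

Derivation:
Chunk 1: stream[0..1]='2' size=0x2=2, data at stream[3..5]='oh' -> body[0..2], body so far='oh'
Chunk 2: stream[7..8]='1' size=0x1=1, data at stream[10..11]='l' -> body[2..3], body so far='ohl'
Chunk 3: stream[13..14]='2' size=0x2=2, data at stream[16..18]='w5' -> body[3..5], body so far='ohlw5'
Chunk 4: stream[20..21]='0' size=0 (terminator). Final body='ohlw5' (5 bytes)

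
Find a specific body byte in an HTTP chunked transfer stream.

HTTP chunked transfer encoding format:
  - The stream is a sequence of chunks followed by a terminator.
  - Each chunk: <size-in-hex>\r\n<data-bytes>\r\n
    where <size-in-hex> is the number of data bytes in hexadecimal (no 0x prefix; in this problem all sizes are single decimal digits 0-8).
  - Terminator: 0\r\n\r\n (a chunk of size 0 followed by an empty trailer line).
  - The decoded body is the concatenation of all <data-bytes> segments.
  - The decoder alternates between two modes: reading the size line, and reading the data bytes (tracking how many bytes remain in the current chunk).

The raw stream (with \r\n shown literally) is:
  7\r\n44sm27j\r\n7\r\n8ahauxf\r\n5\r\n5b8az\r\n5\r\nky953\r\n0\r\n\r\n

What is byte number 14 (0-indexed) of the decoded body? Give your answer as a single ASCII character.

Chunk 1: stream[0..1]='7' size=0x7=7, data at stream[3..10]='44sm27j' -> body[0..7], body so far='44sm27j'
Chunk 2: stream[12..13]='7' size=0x7=7, data at stream[15..22]='8ahauxf' -> body[7..14], body so far='44sm27j8ahauxf'
Chunk 3: stream[24..25]='5' size=0x5=5, data at stream[27..32]='5b8az' -> body[14..19], body so far='44sm27j8ahauxf5b8az'
Chunk 4: stream[34..35]='5' size=0x5=5, data at stream[37..42]='ky953' -> body[19..24], body so far='44sm27j8ahauxf5b8azky953'
Chunk 5: stream[44..45]='0' size=0 (terminator). Final body='44sm27j8ahauxf5b8azky953' (24 bytes)
Body byte 14 = '5'

Answer: 5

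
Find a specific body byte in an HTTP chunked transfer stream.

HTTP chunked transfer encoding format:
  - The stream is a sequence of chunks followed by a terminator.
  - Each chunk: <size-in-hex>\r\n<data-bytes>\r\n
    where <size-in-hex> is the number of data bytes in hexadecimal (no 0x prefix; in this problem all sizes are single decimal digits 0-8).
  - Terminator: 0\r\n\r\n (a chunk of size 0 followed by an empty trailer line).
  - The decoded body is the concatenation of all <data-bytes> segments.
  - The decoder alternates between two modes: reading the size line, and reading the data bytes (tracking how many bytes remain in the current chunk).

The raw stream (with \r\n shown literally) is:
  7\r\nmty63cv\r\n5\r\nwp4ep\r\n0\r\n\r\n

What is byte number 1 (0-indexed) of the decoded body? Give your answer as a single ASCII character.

Answer: t

Derivation:
Chunk 1: stream[0..1]='7' size=0x7=7, data at stream[3..10]='mty63cv' -> body[0..7], body so far='mty63cv'
Chunk 2: stream[12..13]='5' size=0x5=5, data at stream[15..20]='wp4ep' -> body[7..12], body so far='mty63cvwp4ep'
Chunk 3: stream[22..23]='0' size=0 (terminator). Final body='mty63cvwp4ep' (12 bytes)
Body byte 1 = 't'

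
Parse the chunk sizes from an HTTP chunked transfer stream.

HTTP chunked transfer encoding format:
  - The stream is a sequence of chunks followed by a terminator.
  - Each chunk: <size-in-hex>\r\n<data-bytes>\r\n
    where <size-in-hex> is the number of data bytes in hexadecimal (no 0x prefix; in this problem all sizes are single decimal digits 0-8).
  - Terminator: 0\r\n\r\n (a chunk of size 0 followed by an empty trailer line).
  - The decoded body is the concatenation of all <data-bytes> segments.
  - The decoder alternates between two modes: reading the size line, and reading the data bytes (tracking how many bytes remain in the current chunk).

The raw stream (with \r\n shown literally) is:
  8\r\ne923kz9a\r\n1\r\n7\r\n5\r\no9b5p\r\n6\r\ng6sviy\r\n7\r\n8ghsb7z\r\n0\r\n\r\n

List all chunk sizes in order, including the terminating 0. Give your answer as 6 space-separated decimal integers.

Answer: 8 1 5 6 7 0

Derivation:
Chunk 1: stream[0..1]='8' size=0x8=8, data at stream[3..11]='e923kz9a' -> body[0..8], body so far='e923kz9a'
Chunk 2: stream[13..14]='1' size=0x1=1, data at stream[16..17]='7' -> body[8..9], body so far='e923kz9a7'
Chunk 3: stream[19..20]='5' size=0x5=5, data at stream[22..27]='o9b5p' -> body[9..14], body so far='e923kz9a7o9b5p'
Chunk 4: stream[29..30]='6' size=0x6=6, data at stream[32..38]='g6sviy' -> body[14..20], body so far='e923kz9a7o9b5pg6sviy'
Chunk 5: stream[40..41]='7' size=0x7=7, data at stream[43..50]='8ghsb7z' -> body[20..27], body so far='e923kz9a7o9b5pg6sviy8ghsb7z'
Chunk 6: stream[52..53]='0' size=0 (terminator). Final body='e923kz9a7o9b5pg6sviy8ghsb7z' (27 bytes)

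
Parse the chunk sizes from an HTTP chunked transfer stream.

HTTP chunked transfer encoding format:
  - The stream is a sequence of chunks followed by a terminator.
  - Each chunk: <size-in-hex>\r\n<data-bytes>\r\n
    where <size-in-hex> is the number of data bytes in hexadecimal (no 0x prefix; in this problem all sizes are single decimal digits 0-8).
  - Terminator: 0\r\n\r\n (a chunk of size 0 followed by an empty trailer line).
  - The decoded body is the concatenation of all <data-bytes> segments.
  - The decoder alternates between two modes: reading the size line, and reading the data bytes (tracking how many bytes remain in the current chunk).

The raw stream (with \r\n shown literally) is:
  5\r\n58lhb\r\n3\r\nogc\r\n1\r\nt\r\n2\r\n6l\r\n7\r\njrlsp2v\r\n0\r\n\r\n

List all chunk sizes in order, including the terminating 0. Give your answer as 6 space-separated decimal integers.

Chunk 1: stream[0..1]='5' size=0x5=5, data at stream[3..8]='58lhb' -> body[0..5], body so far='58lhb'
Chunk 2: stream[10..11]='3' size=0x3=3, data at stream[13..16]='ogc' -> body[5..8], body so far='58lhbogc'
Chunk 3: stream[18..19]='1' size=0x1=1, data at stream[21..22]='t' -> body[8..9], body so far='58lhbogct'
Chunk 4: stream[24..25]='2' size=0x2=2, data at stream[27..29]='6l' -> body[9..11], body so far='58lhbogct6l'
Chunk 5: stream[31..32]='7' size=0x7=7, data at stream[34..41]='jrlsp2v' -> body[11..18], body so far='58lhbogct6ljrlsp2v'
Chunk 6: stream[43..44]='0' size=0 (terminator). Final body='58lhbogct6ljrlsp2v' (18 bytes)

Answer: 5 3 1 2 7 0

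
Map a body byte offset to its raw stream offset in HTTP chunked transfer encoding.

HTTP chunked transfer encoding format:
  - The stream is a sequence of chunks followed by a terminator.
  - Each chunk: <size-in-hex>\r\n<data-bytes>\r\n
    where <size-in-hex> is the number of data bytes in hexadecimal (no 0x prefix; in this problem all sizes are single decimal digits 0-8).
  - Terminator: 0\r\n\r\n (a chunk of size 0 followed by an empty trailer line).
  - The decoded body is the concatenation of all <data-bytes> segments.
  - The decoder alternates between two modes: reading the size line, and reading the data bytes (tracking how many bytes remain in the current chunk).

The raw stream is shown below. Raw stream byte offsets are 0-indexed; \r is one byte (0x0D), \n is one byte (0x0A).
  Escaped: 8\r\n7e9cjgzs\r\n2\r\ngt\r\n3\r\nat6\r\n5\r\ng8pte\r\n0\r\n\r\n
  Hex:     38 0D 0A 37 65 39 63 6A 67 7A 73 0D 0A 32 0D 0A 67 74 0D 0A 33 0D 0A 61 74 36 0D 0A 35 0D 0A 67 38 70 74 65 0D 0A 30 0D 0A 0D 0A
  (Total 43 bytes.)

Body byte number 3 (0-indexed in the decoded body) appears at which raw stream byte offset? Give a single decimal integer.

Chunk 1: stream[0..1]='8' size=0x8=8, data at stream[3..11]='7e9cjgzs' -> body[0..8], body so far='7e9cjgzs'
Chunk 2: stream[13..14]='2' size=0x2=2, data at stream[16..18]='gt' -> body[8..10], body so far='7e9cjgzsgt'
Chunk 3: stream[20..21]='3' size=0x3=3, data at stream[23..26]='at6' -> body[10..13], body so far='7e9cjgzsgtat6'
Chunk 4: stream[28..29]='5' size=0x5=5, data at stream[31..36]='g8pte' -> body[13..18], body so far='7e9cjgzsgtat6g8pte'
Chunk 5: stream[38..39]='0' size=0 (terminator). Final body='7e9cjgzsgtat6g8pte' (18 bytes)
Body byte 3 at stream offset 6

Answer: 6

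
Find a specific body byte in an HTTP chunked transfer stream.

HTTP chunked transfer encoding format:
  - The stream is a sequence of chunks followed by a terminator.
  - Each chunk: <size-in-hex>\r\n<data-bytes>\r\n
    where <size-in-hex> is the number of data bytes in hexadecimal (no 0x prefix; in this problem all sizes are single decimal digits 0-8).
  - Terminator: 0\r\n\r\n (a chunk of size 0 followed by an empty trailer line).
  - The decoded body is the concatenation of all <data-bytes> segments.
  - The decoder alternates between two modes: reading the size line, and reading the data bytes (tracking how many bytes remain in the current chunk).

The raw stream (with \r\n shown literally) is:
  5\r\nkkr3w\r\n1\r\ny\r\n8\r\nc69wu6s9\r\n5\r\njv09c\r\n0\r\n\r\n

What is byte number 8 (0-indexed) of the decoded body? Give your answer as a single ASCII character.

Chunk 1: stream[0..1]='5' size=0x5=5, data at stream[3..8]='kkr3w' -> body[0..5], body so far='kkr3w'
Chunk 2: stream[10..11]='1' size=0x1=1, data at stream[13..14]='y' -> body[5..6], body so far='kkr3wy'
Chunk 3: stream[16..17]='8' size=0x8=8, data at stream[19..27]='c69wu6s9' -> body[6..14], body so far='kkr3wyc69wu6s9'
Chunk 4: stream[29..30]='5' size=0x5=5, data at stream[32..37]='jv09c' -> body[14..19], body so far='kkr3wyc69wu6s9jv09c'
Chunk 5: stream[39..40]='0' size=0 (terminator). Final body='kkr3wyc69wu6s9jv09c' (19 bytes)
Body byte 8 = '9'

Answer: 9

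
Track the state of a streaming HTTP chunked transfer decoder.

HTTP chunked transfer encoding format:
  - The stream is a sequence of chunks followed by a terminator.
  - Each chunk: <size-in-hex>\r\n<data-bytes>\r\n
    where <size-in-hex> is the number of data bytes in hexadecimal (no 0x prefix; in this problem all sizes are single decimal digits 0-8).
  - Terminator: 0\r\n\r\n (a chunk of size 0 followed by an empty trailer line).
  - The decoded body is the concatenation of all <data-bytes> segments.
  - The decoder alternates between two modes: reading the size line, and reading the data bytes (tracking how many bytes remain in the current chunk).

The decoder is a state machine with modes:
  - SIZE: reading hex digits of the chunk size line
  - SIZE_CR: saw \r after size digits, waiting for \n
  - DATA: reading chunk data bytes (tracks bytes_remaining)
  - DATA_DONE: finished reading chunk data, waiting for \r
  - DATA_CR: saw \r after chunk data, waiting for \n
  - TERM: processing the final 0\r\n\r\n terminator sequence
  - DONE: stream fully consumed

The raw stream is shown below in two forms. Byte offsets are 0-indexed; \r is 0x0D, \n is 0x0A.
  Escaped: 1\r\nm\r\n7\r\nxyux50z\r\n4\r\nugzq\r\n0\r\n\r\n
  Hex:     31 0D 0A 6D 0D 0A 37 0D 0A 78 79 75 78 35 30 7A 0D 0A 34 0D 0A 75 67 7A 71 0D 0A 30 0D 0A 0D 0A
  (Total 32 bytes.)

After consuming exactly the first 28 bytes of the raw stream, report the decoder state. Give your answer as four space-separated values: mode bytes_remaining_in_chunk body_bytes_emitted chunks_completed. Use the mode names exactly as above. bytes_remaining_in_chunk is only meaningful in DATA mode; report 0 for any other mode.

Byte 0 = '1': mode=SIZE remaining=0 emitted=0 chunks_done=0
Byte 1 = 0x0D: mode=SIZE_CR remaining=0 emitted=0 chunks_done=0
Byte 2 = 0x0A: mode=DATA remaining=1 emitted=0 chunks_done=0
Byte 3 = 'm': mode=DATA_DONE remaining=0 emitted=1 chunks_done=0
Byte 4 = 0x0D: mode=DATA_CR remaining=0 emitted=1 chunks_done=0
Byte 5 = 0x0A: mode=SIZE remaining=0 emitted=1 chunks_done=1
Byte 6 = '7': mode=SIZE remaining=0 emitted=1 chunks_done=1
Byte 7 = 0x0D: mode=SIZE_CR remaining=0 emitted=1 chunks_done=1
Byte 8 = 0x0A: mode=DATA remaining=7 emitted=1 chunks_done=1
Byte 9 = 'x': mode=DATA remaining=6 emitted=2 chunks_done=1
Byte 10 = 'y': mode=DATA remaining=5 emitted=3 chunks_done=1
Byte 11 = 'u': mode=DATA remaining=4 emitted=4 chunks_done=1
Byte 12 = 'x': mode=DATA remaining=3 emitted=5 chunks_done=1
Byte 13 = '5': mode=DATA remaining=2 emitted=6 chunks_done=1
Byte 14 = '0': mode=DATA remaining=1 emitted=7 chunks_done=1
Byte 15 = 'z': mode=DATA_DONE remaining=0 emitted=8 chunks_done=1
Byte 16 = 0x0D: mode=DATA_CR remaining=0 emitted=8 chunks_done=1
Byte 17 = 0x0A: mode=SIZE remaining=0 emitted=8 chunks_done=2
Byte 18 = '4': mode=SIZE remaining=0 emitted=8 chunks_done=2
Byte 19 = 0x0D: mode=SIZE_CR remaining=0 emitted=8 chunks_done=2
Byte 20 = 0x0A: mode=DATA remaining=4 emitted=8 chunks_done=2
Byte 21 = 'u': mode=DATA remaining=3 emitted=9 chunks_done=2
Byte 22 = 'g': mode=DATA remaining=2 emitted=10 chunks_done=2
Byte 23 = 'z': mode=DATA remaining=1 emitted=11 chunks_done=2
Byte 24 = 'q': mode=DATA_DONE remaining=0 emitted=12 chunks_done=2
Byte 25 = 0x0D: mode=DATA_CR remaining=0 emitted=12 chunks_done=2
Byte 26 = 0x0A: mode=SIZE remaining=0 emitted=12 chunks_done=3
Byte 27 = '0': mode=SIZE remaining=0 emitted=12 chunks_done=3

Answer: SIZE 0 12 3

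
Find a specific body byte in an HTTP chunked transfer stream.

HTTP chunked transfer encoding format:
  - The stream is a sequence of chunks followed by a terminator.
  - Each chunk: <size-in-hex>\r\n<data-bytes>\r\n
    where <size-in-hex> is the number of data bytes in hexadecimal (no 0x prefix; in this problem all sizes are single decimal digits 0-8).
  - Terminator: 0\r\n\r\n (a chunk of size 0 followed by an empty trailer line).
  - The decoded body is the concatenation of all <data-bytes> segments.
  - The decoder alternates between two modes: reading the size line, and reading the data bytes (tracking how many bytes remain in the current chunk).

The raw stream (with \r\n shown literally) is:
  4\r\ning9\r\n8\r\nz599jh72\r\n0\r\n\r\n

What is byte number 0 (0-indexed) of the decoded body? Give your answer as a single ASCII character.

Answer: i

Derivation:
Chunk 1: stream[0..1]='4' size=0x4=4, data at stream[3..7]='ing9' -> body[0..4], body so far='ing9'
Chunk 2: stream[9..10]='8' size=0x8=8, data at stream[12..20]='z599jh72' -> body[4..12], body so far='ing9z599jh72'
Chunk 3: stream[22..23]='0' size=0 (terminator). Final body='ing9z599jh72' (12 bytes)
Body byte 0 = 'i'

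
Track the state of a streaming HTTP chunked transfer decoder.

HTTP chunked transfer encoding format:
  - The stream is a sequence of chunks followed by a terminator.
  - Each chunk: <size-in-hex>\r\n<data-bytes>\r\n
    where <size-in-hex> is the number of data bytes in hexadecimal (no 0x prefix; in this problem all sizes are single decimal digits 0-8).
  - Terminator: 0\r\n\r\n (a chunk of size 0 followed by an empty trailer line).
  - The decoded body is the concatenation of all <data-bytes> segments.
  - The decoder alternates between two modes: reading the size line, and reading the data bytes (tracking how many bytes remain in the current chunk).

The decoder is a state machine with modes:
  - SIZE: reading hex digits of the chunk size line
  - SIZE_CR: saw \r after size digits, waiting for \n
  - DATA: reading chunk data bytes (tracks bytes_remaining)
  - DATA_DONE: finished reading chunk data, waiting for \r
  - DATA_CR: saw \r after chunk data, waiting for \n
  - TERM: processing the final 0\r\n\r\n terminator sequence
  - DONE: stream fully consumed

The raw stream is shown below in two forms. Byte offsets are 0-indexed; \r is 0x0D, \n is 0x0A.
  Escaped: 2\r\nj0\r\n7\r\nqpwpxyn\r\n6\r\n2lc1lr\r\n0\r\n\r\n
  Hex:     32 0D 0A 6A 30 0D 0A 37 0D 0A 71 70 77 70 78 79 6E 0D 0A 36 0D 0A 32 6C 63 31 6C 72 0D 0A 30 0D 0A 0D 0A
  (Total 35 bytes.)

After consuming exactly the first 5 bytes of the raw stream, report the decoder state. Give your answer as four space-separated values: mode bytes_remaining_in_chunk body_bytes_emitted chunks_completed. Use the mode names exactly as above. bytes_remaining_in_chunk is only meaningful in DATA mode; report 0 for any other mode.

Byte 0 = '2': mode=SIZE remaining=0 emitted=0 chunks_done=0
Byte 1 = 0x0D: mode=SIZE_CR remaining=0 emitted=0 chunks_done=0
Byte 2 = 0x0A: mode=DATA remaining=2 emitted=0 chunks_done=0
Byte 3 = 'j': mode=DATA remaining=1 emitted=1 chunks_done=0
Byte 4 = '0': mode=DATA_DONE remaining=0 emitted=2 chunks_done=0

Answer: DATA_DONE 0 2 0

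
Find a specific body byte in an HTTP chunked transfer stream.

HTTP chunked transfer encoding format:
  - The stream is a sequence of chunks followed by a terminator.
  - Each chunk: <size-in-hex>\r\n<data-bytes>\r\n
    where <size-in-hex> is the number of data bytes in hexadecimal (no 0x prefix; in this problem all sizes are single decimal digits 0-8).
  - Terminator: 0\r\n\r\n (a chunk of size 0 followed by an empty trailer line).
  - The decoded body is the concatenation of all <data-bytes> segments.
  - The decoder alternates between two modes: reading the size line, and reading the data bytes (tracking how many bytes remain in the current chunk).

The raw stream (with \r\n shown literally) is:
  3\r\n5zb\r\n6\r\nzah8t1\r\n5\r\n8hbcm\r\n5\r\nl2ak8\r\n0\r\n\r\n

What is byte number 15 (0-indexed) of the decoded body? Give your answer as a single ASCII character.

Chunk 1: stream[0..1]='3' size=0x3=3, data at stream[3..6]='5zb' -> body[0..3], body so far='5zb'
Chunk 2: stream[8..9]='6' size=0x6=6, data at stream[11..17]='zah8t1' -> body[3..9], body so far='5zbzah8t1'
Chunk 3: stream[19..20]='5' size=0x5=5, data at stream[22..27]='8hbcm' -> body[9..14], body so far='5zbzah8t18hbcm'
Chunk 4: stream[29..30]='5' size=0x5=5, data at stream[32..37]='l2ak8' -> body[14..19], body so far='5zbzah8t18hbcml2ak8'
Chunk 5: stream[39..40]='0' size=0 (terminator). Final body='5zbzah8t18hbcml2ak8' (19 bytes)
Body byte 15 = '2'

Answer: 2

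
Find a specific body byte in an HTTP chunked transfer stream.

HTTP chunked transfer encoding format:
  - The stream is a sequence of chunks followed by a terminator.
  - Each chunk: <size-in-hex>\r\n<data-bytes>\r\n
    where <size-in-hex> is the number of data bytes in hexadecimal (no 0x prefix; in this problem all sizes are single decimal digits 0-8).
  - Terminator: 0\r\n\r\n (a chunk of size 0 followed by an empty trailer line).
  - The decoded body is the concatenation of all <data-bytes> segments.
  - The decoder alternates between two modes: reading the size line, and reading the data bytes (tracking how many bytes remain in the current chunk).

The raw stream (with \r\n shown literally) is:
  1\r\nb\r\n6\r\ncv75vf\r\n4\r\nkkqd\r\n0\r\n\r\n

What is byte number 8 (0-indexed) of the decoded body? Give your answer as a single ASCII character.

Answer: k

Derivation:
Chunk 1: stream[0..1]='1' size=0x1=1, data at stream[3..4]='b' -> body[0..1], body so far='b'
Chunk 2: stream[6..7]='6' size=0x6=6, data at stream[9..15]='cv75vf' -> body[1..7], body so far='bcv75vf'
Chunk 3: stream[17..18]='4' size=0x4=4, data at stream[20..24]='kkqd' -> body[7..11], body so far='bcv75vfkkqd'
Chunk 4: stream[26..27]='0' size=0 (terminator). Final body='bcv75vfkkqd' (11 bytes)
Body byte 8 = 'k'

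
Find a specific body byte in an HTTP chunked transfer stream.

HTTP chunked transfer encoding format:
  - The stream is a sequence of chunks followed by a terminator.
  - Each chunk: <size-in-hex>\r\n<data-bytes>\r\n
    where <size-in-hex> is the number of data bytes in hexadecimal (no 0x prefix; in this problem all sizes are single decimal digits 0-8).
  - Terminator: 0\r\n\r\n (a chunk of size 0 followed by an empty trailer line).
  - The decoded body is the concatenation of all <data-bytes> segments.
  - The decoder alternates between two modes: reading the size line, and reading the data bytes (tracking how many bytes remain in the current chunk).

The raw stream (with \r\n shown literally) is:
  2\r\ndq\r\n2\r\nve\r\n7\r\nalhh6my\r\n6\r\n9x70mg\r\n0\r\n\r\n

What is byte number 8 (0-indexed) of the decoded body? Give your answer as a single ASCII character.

Answer: 6

Derivation:
Chunk 1: stream[0..1]='2' size=0x2=2, data at stream[3..5]='dq' -> body[0..2], body so far='dq'
Chunk 2: stream[7..8]='2' size=0x2=2, data at stream[10..12]='ve' -> body[2..4], body so far='dqve'
Chunk 3: stream[14..15]='7' size=0x7=7, data at stream[17..24]='alhh6my' -> body[4..11], body so far='dqvealhh6my'
Chunk 4: stream[26..27]='6' size=0x6=6, data at stream[29..35]='9x70mg' -> body[11..17], body so far='dqvealhh6my9x70mg'
Chunk 5: stream[37..38]='0' size=0 (terminator). Final body='dqvealhh6my9x70mg' (17 bytes)
Body byte 8 = '6'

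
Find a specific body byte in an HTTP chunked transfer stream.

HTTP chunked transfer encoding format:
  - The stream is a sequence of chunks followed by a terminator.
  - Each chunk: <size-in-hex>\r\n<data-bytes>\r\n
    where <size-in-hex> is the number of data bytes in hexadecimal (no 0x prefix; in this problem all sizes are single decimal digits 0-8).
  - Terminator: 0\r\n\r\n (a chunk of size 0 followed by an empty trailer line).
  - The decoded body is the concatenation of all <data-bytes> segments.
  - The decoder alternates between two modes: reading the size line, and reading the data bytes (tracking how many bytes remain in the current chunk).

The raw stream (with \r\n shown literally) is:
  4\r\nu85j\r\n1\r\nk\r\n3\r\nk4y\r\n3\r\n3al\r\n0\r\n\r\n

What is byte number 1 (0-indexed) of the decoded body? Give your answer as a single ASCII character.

Answer: 8

Derivation:
Chunk 1: stream[0..1]='4' size=0x4=4, data at stream[3..7]='u85j' -> body[0..4], body so far='u85j'
Chunk 2: stream[9..10]='1' size=0x1=1, data at stream[12..13]='k' -> body[4..5], body so far='u85jk'
Chunk 3: stream[15..16]='3' size=0x3=3, data at stream[18..21]='k4y' -> body[5..8], body so far='u85jkk4y'
Chunk 4: stream[23..24]='3' size=0x3=3, data at stream[26..29]='3al' -> body[8..11], body so far='u85jkk4y3al'
Chunk 5: stream[31..32]='0' size=0 (terminator). Final body='u85jkk4y3al' (11 bytes)
Body byte 1 = '8'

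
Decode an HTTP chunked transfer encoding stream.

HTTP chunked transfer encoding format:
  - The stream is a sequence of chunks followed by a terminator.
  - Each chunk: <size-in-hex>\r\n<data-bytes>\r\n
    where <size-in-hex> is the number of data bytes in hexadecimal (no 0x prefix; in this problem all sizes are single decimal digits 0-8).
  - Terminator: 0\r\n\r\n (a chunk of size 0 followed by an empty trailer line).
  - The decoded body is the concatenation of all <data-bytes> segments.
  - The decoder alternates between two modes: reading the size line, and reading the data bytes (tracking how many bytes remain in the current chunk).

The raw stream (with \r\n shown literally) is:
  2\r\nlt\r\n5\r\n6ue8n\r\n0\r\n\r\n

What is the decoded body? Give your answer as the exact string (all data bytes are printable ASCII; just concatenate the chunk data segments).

Chunk 1: stream[0..1]='2' size=0x2=2, data at stream[3..5]='lt' -> body[0..2], body so far='lt'
Chunk 2: stream[7..8]='5' size=0x5=5, data at stream[10..15]='6ue8n' -> body[2..7], body so far='lt6ue8n'
Chunk 3: stream[17..18]='0' size=0 (terminator). Final body='lt6ue8n' (7 bytes)

Answer: lt6ue8n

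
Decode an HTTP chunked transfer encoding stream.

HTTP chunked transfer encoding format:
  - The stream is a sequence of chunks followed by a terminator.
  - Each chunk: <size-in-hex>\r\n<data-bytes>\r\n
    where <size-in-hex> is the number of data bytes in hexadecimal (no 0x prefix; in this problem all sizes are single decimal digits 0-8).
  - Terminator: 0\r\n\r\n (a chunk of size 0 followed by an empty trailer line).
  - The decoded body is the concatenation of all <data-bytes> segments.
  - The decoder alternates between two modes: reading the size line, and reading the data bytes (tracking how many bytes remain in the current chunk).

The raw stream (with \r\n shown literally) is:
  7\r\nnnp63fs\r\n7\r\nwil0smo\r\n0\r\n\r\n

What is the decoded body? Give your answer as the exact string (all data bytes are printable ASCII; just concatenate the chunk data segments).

Chunk 1: stream[0..1]='7' size=0x7=7, data at stream[3..10]='nnp63fs' -> body[0..7], body so far='nnp63fs'
Chunk 2: stream[12..13]='7' size=0x7=7, data at stream[15..22]='wil0smo' -> body[7..14], body so far='nnp63fswil0smo'
Chunk 3: stream[24..25]='0' size=0 (terminator). Final body='nnp63fswil0smo' (14 bytes)

Answer: nnp63fswil0smo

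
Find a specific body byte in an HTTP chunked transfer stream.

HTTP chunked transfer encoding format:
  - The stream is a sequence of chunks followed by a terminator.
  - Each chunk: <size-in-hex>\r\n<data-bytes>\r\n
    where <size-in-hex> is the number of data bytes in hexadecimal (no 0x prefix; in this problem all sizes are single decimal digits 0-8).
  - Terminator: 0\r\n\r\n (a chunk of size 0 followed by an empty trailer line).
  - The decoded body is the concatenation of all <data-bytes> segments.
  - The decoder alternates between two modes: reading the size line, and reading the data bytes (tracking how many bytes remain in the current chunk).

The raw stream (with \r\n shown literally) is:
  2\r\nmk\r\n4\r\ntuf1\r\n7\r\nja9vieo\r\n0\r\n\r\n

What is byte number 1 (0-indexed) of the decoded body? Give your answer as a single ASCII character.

Answer: k

Derivation:
Chunk 1: stream[0..1]='2' size=0x2=2, data at stream[3..5]='mk' -> body[0..2], body so far='mk'
Chunk 2: stream[7..8]='4' size=0x4=4, data at stream[10..14]='tuf1' -> body[2..6], body so far='mktuf1'
Chunk 3: stream[16..17]='7' size=0x7=7, data at stream[19..26]='ja9vieo' -> body[6..13], body so far='mktuf1ja9vieo'
Chunk 4: stream[28..29]='0' size=0 (terminator). Final body='mktuf1ja9vieo' (13 bytes)
Body byte 1 = 'k'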